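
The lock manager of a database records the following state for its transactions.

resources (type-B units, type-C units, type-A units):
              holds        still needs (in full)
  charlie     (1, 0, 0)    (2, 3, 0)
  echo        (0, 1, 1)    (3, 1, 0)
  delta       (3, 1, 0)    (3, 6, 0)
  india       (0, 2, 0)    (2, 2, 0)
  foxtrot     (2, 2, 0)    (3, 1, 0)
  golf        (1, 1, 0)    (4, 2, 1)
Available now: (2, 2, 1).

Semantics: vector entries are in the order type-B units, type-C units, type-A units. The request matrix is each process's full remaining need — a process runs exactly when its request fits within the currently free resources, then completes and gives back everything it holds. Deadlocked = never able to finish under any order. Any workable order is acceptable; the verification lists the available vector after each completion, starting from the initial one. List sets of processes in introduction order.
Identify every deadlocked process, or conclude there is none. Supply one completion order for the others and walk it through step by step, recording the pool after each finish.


No process is deadlocked.
Key observation: india leads a chain of completions in which each release enables another process.
One completion order for the rest: india, charlie, foxtrot, delta, echo, golf. Step-by-step check:
  pool = (2, 2, 1)
  india needs (2, 2, 0) <= (2, 2, 1) -> finishes; pool += (0, 2, 0) = (2, 4, 1)
  charlie needs (2, 3, 0) <= (2, 4, 1) -> finishes; pool += (1, 0, 0) = (3, 4, 1)
  foxtrot needs (3, 1, 0) <= (3, 4, 1) -> finishes; pool += (2, 2, 0) = (5, 6, 1)
  delta needs (3, 6, 0) <= (5, 6, 1) -> finishes; pool += (3, 1, 0) = (8, 7, 1)
  echo needs (3, 1, 0) <= (8, 7, 1) -> finishes; pool += (0, 1, 1) = (8, 8, 2)
  golf needs (4, 2, 1) <= (8, 8, 2) -> finishes; pool += (1, 1, 0) = (9, 9, 2)


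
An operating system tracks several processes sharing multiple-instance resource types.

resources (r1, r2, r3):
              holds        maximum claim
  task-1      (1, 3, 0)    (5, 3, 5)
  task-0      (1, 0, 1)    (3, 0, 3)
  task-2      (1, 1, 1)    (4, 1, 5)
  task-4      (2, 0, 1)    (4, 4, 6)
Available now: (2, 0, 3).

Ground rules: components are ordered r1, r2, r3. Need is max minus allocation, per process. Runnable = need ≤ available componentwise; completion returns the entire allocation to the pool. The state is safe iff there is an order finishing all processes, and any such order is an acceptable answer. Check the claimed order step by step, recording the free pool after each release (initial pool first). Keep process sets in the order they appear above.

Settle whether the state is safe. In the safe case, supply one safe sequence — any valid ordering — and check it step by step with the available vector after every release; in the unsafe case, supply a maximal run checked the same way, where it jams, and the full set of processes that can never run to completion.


SAFE — a valid safe sequence is task-0, task-2, task-1, task-4.
Key observation: task-0 marks the first exact bind of the order: its need (2, 0, 2) fits the free (2, 0, 3) with zero slack on a requested resource.
Check, step by step:
  pool = (2, 0, 3)
  task-0 needs (2, 0, 2) <= (2, 0, 3) -> finishes; pool += (1, 0, 1) = (3, 0, 4)
  task-2 needs (3, 0, 4) <= (3, 0, 4) -> finishes; pool += (1, 1, 1) = (4, 1, 5)
  task-1 needs (4, 0, 5) <= (4, 1, 5) -> finishes; pool += (1, 3, 0) = (5, 4, 5)
  task-4 needs (2, 4, 5) <= (5, 4, 5) -> finishes; pool += (2, 0, 1) = (7, 4, 6)


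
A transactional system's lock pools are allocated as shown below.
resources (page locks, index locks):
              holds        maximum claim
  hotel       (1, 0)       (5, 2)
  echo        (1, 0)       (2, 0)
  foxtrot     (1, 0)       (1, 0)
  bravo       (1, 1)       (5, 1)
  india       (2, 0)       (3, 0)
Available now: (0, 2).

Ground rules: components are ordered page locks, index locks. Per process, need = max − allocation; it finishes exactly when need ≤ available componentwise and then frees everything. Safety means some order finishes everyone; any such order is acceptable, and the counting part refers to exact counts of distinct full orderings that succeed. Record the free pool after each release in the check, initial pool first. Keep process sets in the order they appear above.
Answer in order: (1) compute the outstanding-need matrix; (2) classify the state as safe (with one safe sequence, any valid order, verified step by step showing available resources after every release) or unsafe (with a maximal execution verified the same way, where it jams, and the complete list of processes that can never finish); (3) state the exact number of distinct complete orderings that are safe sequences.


(1) Remaining need (order page locks, index locks):
  hotel: (4, 2)
  echo: (1, 0)
  foxtrot: (0, 0)
  bravo: (4, 0)
  india: (1, 0)
(2) SAFE, for example via the order foxtrot, echo, india, hotel, bravo.
Key observation: echo is the earliest step where a requested resource binds exactly: need (1, 0), pool (1, 2) at its turn.
Verifying each step:
  pool = (0, 2)
  foxtrot needs (0, 0) <= (0, 2) -> finishes; pool += (1, 0) = (1, 2)
  echo needs (1, 0) <= (1, 2) -> finishes; pool += (1, 0) = (2, 2)
  india needs (1, 0) <= (2, 2) -> finishes; pool += (2, 0) = (4, 2)
  hotel needs (4, 2) <= (4, 2) -> finishes; pool += (1, 0) = (5, 2)
  bravo needs (4, 0) <= (5, 2) -> finishes; pool += (1, 1) = (6, 3)
(3) The exact count: 4 of the possible complete orderings are safe sequences.


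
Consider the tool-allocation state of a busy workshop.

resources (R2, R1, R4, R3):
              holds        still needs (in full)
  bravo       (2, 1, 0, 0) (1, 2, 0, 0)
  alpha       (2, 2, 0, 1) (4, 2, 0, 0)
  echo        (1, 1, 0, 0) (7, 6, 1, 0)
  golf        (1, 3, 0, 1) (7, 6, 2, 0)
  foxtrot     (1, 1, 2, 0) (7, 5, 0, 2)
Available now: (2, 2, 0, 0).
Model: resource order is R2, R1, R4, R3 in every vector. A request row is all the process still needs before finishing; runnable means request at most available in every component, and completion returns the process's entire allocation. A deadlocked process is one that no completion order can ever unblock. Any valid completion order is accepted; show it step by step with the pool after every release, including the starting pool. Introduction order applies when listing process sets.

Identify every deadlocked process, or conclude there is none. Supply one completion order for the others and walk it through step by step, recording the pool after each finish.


Deadlocked: echo, golf and foxtrot.
Key observation: no order helps: past bravo, alpha, the free pool tops out at (6, 5, 0, 1), below what each blocked process needs in R2.
The rest can finish in the order bravo, alpha. Walking it through:
  pool = (2, 2, 0, 0)
  run bravo (needs (1, 2, 0, 0), free (2, 2, 0, 0)); after release of (2, 1, 0, 0) the pool is (4, 3, 0, 0)
  run alpha (needs (4, 2, 0, 0), free (4, 3, 0, 0)); after release of (2, 2, 0, 1) the pool is (6, 5, 0, 1)
The stuck group stays short no matter what:
  echo cannot run: need (7, 6, 1, 0) vs free (6, 5, 0, 1) (insufficient R2, R1 and R4)
  golf cannot run: need (7, 6, 2, 0) vs free (6, 5, 0, 1) (insufficient R2, R1 and R4)
  foxtrot cannot run: need (7, 5, 0, 2) vs free (6, 5, 0, 1) (insufficient R2 and R3)


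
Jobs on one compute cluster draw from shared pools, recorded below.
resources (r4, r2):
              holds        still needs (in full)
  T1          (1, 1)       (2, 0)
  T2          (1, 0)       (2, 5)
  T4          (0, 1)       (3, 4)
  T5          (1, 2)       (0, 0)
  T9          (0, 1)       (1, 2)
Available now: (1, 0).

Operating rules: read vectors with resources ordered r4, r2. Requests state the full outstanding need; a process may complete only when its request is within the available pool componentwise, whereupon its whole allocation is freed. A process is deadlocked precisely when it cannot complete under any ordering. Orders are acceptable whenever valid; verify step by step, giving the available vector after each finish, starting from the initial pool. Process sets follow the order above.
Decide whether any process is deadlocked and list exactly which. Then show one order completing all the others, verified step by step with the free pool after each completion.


The deadlocked set is empty.
Key observation: beginning at T5, releases accumulate fast enough that every process eventually fits.
A valid finishing order for the others: T5, T1, T9, T4, T2. Step-by-step check:
  pool = (1, 0)
  T5 needs (0, 0) <= (1, 0) -> finishes; pool += (1, 2) = (2, 2)
  T1 needs (2, 0) <= (2, 2) -> finishes; pool += (1, 1) = (3, 3)
  T9 needs (1, 2) <= (3, 3) -> finishes; pool += (0, 1) = (3, 4)
  T4 needs (3, 4) <= (3, 4) -> finishes; pool += (0, 1) = (3, 5)
  T2 needs (2, 5) <= (3, 5) -> finishes; pool += (1, 0) = (4, 5)


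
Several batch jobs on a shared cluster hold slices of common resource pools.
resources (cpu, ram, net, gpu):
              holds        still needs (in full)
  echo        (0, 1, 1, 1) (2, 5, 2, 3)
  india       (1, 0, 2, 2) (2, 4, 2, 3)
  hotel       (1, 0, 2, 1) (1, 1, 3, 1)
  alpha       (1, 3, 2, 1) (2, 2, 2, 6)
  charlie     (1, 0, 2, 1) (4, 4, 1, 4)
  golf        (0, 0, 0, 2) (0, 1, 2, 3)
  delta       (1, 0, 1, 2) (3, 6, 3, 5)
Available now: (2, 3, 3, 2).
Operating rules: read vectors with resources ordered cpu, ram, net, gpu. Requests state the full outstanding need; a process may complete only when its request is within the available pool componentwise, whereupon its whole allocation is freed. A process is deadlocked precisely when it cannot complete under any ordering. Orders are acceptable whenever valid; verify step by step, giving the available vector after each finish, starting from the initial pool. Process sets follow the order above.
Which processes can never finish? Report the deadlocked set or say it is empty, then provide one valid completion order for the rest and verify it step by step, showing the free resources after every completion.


Deadlocked: echo, india, alpha, charlie and delta.
Key observation: after hotel, golf the pool peaks at (3, 3, 5, 5), and each blocked process is short somewhere: echo on ram; india on ram; alpha on gpu; charlie on cpu, ram; delta on ram.
A valid finishing order for the others: hotel, golf. Walking it through:
  pool = (2, 3, 3, 2)
  run hotel (needs (1, 1, 3, 1), free (2, 3, 3, 2)); after release of (1, 0, 2, 1) the pool is (3, 3, 5, 3)
  run golf (needs (0, 1, 2, 3), free (3, 3, 5, 3)); after release of (0, 0, 0, 2) the pool is (3, 3, 5, 5)
None of the blocked processes ever fits:
  echo still needs (2, 5, 2, 3) but only (3, 3, 5, 5) is free — short on ram
  india still needs (2, 4, 2, 3) but only (3, 3, 5, 5) is free — short on ram
  alpha still needs (2, 2, 2, 6) but only (3, 3, 5, 5) is free — short on gpu
  charlie still needs (4, 4, 1, 4) but only (3, 3, 5, 5) is free — short on cpu and ram
  delta still needs (3, 6, 3, 5) but only (3, 3, 5, 5) is free — short on ram


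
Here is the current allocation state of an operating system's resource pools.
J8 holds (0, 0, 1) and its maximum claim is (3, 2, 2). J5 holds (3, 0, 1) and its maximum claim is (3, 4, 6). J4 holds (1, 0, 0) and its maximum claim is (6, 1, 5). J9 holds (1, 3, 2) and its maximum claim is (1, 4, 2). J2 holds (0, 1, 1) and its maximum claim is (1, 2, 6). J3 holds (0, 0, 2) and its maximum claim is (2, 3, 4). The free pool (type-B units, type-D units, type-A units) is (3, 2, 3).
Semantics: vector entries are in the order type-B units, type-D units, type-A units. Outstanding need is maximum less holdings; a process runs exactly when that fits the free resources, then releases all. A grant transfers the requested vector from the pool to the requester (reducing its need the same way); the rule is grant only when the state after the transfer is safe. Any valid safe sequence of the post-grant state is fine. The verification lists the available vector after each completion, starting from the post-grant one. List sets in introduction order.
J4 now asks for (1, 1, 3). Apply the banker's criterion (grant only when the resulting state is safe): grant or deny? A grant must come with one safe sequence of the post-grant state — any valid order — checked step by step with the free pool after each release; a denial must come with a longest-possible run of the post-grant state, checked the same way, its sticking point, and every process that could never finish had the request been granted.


GRANT. The post-grant state is safe; one safe sequence: J9, J3, J8, J2, J5, J4.
Key observation: with (2, 1, 0) left after the transfer, J9 can run at once — the state stays safe.
Check on the post-grant state, step by step:
  pool = (2, 1, 0)
  J9 needs (0, 1, 0) <= (2, 1, 0) -> finishes; pool += (1, 3, 2) = (3, 4, 2)
  J3 needs (2, 3, 2) <= (3, 4, 2) -> finishes; pool += (0, 0, 2) = (3, 4, 4)
  J8 needs (3, 2, 1) <= (3, 4, 4) -> finishes; pool += (0, 0, 1) = (3, 4, 5)
  J2 needs (1, 1, 5) <= (3, 4, 5) -> finishes; pool += (0, 1, 1) = (3, 5, 6)
  J5 needs (0, 4, 5) <= (3, 5, 6) -> finishes; pool += (3, 0, 1) = (6, 5, 7)
  J4 needs (4, 0, 2) <= (6, 5, 7) -> finishes; pool += (2, 1, 3) = (8, 6, 10)


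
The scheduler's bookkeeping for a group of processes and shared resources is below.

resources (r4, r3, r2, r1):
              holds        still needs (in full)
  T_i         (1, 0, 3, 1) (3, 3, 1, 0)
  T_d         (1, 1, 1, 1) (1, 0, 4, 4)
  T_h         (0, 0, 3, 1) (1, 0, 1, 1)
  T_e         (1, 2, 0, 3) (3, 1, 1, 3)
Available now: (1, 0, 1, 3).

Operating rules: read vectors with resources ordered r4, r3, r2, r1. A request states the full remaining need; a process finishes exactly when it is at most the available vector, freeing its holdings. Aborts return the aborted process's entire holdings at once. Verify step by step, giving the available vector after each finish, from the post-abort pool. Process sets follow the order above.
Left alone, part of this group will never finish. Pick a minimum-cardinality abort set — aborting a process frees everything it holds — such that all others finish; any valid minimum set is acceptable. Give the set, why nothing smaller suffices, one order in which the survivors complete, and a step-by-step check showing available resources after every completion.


The answer: abort T_e.
Key observation: T_i could never have finished before the abort; with (1, 2, 0, 3) returned by T_e, it fits at step 3.
Minimality: the empty abort set fails — the state is deadlocked as it stands.
Survivors finish in the order: T_h, T_d, T_i. Verifying each step (pool after the aborts first):
  pool = (2, 2, 1, 6)
  T_h: need (1, 0, 1, 1) fits (2, 2, 1, 6); releases (0, 0, 3, 1), pool now (2, 2, 4, 7)
  T_d: need (1, 0, 4, 4) fits (2, 2, 4, 7); releases (1, 1, 1, 1), pool now (3, 3, 5, 8)
  T_i: need (3, 3, 1, 0) fits (3, 3, 5, 8); releases (1, 0, 3, 1), pool now (4, 3, 8, 9)


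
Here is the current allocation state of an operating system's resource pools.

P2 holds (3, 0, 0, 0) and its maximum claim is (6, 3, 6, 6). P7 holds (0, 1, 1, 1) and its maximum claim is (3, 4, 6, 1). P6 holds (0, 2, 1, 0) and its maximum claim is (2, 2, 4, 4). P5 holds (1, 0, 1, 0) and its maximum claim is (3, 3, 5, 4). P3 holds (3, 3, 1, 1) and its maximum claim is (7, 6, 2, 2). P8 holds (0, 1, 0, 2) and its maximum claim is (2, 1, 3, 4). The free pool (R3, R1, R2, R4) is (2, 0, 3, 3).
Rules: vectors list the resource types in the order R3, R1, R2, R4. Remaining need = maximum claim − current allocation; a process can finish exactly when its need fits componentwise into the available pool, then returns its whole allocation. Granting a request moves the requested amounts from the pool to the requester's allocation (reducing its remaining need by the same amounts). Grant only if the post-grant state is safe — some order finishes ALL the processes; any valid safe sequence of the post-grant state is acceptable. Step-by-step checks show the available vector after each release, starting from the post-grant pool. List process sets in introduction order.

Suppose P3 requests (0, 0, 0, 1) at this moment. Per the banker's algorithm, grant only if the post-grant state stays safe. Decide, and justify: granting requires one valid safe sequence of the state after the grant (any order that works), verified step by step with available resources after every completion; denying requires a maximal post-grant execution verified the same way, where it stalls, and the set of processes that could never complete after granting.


DENY: after the grant no complete ordering would exist.
Key observation: after P8, P6, P5, P7 the pool peaks at (3, 4, 6, 5), and each blocked process is short somewhere: P2 on R4; P3 on R3.
After a pretend grant, a maximal execution: P8, P6, P5, P7 — then nothing else fits. Step-by-step check:
  pool = (2, 0, 3, 2)
  P8: need (2, 0, 3, 2) fits (2, 0, 3, 2); releases (0, 1, 0, 2), pool now (2, 1, 3, 4)
  P6: need (2, 0, 3, 4) fits (2, 1, 3, 4); releases (0, 2, 1, 0), pool now (2, 3, 4, 4)
  P5: need (2, 3, 4, 4) fits (2, 3, 4, 4); releases (1, 0, 1, 0), pool now (3, 3, 5, 4)
  P7: need (3, 3, 5, 0) fits (3, 3, 5, 4); releases (0, 1, 1, 1), pool now (3, 4, 6, 5)
  P2 cannot run: need (3, 3, 6, 6) vs free (3, 4, 6, 5) (insufficient R4)
  P3 cannot run: need (4, 3, 1, 0) vs free (3, 4, 6, 5) (insufficient R3)
Had the request been granted, P2 and P3 could never finish.


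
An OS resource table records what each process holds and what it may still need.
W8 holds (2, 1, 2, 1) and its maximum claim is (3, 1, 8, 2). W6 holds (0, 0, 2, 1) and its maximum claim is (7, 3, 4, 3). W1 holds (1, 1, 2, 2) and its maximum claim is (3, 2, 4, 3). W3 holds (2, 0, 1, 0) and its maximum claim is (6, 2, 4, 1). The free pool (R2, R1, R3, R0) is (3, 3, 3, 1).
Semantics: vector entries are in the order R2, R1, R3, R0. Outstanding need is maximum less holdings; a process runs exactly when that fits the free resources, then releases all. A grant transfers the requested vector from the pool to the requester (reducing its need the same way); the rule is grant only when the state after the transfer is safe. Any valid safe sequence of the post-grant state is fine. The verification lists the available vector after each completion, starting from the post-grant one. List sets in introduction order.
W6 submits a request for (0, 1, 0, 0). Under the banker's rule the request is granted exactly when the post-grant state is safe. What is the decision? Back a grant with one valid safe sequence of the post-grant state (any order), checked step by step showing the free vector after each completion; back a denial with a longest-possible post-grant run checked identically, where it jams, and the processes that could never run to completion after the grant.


GRANT: granting preserves safety; a valid post-grant sequence is W1, W3, W8, W6.
Key observation: the transfer keeps a workable pool ((3, 2, 3, 1)); W1 starts the safe sequence.
Verifying the post-grant state step by step:
  pool = (3, 2, 3, 1)
  run W1 (needs (2, 1, 2, 1), free (3, 2, 3, 1)); after release of (1, 1, 2, 2) the pool is (4, 3, 5, 3)
  run W3 (needs (4, 2, 3, 1), free (4, 3, 5, 3)); after release of (2, 0, 1, 0) the pool is (6, 3, 6, 3)
  run W8 (needs (1, 0, 6, 1), free (6, 3, 6, 3)); after release of (2, 1, 2, 1) the pool is (8, 4, 8, 4)
  run W6 (needs (7, 2, 2, 2), free (8, 4, 8, 4)); after release of (0, 1, 2, 1) the pool is (8, 5, 10, 5)


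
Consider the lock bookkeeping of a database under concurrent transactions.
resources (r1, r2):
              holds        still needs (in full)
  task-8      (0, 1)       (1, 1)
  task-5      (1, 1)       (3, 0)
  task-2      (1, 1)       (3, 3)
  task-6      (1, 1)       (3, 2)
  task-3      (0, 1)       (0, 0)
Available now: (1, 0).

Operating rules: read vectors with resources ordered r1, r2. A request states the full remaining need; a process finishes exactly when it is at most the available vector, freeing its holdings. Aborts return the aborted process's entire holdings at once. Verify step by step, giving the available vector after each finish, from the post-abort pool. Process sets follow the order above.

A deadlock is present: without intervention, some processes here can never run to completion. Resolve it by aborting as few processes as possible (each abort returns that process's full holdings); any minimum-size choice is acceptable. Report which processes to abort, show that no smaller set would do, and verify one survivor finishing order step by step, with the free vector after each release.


Abort task-5 and task-6.
Key observation: task-2 was stuck for good until task-5 and task-6 gave back (2, 2); in the order shown it finishes at step 3.
No one abort is enough; case by case: task-8 alone leaves task-5 blocked (short on r1); task-5 alone leaves task-2 blocked (short on r1); task-2 alone leaves task-5 blocked (short on r1); task-6 alone leaves task-5 blocked (short on r1); task-3 alone leaves task-5 blocked (short on r1).
The survivors complete as task-3, task-8, task-2. Walking it through (starting from the post-abort pool):
  pool = (3, 2)
  task-3: need (0, 0) fits (3, 2); releases (0, 1), pool now (3, 3)
  task-8: need (1, 1) fits (3, 3); releases (0, 1), pool now (3, 4)
  task-2: need (3, 3) fits (3, 4); releases (1, 1), pool now (4, 5)


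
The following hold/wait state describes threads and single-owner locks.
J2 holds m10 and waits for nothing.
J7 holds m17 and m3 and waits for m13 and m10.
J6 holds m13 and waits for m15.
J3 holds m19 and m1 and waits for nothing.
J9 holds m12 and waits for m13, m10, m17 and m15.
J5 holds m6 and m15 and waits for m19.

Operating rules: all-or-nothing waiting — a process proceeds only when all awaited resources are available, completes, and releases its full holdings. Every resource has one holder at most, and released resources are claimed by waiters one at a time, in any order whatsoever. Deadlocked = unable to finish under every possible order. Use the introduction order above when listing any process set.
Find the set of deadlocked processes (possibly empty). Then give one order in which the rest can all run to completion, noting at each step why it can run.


The deadlocked set is empty.
Key observation: although several processes wait, no cycle exists — each chain bottoms out at a free runner.
The rest can finish in the order J3, J5, J2, J6, J7, J9.
Walking it through:
  J3 waits on nothing -> runs at once and releases m19 and m1
  J5 waits on m19 — all released -> runs and releases m6 and m15
  J2 waits on nothing -> runs at once and releases m10
  J6 waits on m15 — all released -> runs and releases m13
  J7 waits on m13 and m10 — all released -> runs and releases m17 and m3
  J9 waits on m13, m10, m17 and m15 — all released -> runs and releases m12


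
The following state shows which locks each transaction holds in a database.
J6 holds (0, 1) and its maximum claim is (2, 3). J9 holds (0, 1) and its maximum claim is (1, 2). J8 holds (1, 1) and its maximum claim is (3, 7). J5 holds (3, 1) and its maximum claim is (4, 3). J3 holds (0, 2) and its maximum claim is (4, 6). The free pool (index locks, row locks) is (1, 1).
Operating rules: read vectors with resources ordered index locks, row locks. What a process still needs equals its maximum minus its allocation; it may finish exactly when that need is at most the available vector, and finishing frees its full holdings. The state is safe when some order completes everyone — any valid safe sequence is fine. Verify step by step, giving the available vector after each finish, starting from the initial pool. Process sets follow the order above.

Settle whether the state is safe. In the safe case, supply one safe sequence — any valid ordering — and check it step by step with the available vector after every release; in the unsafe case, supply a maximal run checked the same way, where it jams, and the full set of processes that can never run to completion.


SAFE. One safe sequence: J9, J5, J6, J3, J8.
Key observation: J9 marks the first exact bind of the order: its need (1, 1) fits the free (1, 1) with zero slack on a requested resource.
Verifying each step:
  pool = (1, 1)
  run J9 (needs (1, 1), free (1, 1)); after release of (0, 1) the pool is (1, 2)
  run J5 (needs (1, 2), free (1, 2)); after release of (3, 1) the pool is (4, 3)
  run J6 (needs (2, 2), free (4, 3)); after release of (0, 1) the pool is (4, 4)
  run J3 (needs (4, 4), free (4, 4)); after release of (0, 2) the pool is (4, 6)
  run J8 (needs (2, 6), free (4, 6)); after release of (1, 1) the pool is (5, 7)


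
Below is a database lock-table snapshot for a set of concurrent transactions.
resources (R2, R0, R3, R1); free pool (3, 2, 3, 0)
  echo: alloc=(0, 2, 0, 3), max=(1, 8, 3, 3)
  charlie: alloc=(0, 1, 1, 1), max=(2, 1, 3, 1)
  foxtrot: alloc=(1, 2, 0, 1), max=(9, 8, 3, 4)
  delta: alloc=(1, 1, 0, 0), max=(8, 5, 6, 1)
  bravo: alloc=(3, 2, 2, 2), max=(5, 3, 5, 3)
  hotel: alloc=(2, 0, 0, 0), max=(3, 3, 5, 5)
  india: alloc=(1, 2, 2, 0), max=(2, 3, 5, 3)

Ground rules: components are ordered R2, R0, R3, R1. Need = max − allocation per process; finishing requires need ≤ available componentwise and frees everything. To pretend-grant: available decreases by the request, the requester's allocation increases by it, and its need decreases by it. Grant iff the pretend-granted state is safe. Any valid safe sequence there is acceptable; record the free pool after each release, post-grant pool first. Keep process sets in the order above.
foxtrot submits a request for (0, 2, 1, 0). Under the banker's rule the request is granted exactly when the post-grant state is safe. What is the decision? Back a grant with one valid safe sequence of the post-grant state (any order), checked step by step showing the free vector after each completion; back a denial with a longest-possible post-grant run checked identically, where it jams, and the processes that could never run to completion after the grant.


GRANT. The post-grant state is safe; one safe sequence: charlie, bravo, india, delta, foxtrot, echo, hotel.
Key observation: (3, 0, 2, 0) free after granting still covers charlie first, and each release covers the next.
Step-by-step check of the post-grant state:
  pool = (3, 0, 2, 0)
  charlie needs (2, 0, 2, 0) <= (3, 0, 2, 0) -> finishes; pool += (0, 1, 1, 1) = (3, 1, 3, 1)
  bravo needs (2, 1, 3, 1) <= (3, 1, 3, 1) -> finishes; pool += (3, 2, 2, 2) = (6, 3, 5, 3)
  india needs (1, 1, 3, 3) <= (6, 3, 5, 3) -> finishes; pool += (1, 2, 2, 0) = (7, 5, 7, 3)
  delta needs (7, 4, 6, 1) <= (7, 5, 7, 3) -> finishes; pool += (1, 1, 0, 0) = (8, 6, 7, 3)
  foxtrot needs (8, 4, 2, 3) <= (8, 6, 7, 3) -> finishes; pool += (1, 4, 1, 1) = (9, 10, 8, 4)
  echo needs (1, 6, 3, 0) <= (9, 10, 8, 4) -> finishes; pool += (0, 2, 0, 3) = (9, 12, 8, 7)
  hotel needs (1, 3, 5, 5) <= (9, 12, 8, 7) -> finishes; pool += (2, 0, 0, 0) = (11, 12, 8, 7)


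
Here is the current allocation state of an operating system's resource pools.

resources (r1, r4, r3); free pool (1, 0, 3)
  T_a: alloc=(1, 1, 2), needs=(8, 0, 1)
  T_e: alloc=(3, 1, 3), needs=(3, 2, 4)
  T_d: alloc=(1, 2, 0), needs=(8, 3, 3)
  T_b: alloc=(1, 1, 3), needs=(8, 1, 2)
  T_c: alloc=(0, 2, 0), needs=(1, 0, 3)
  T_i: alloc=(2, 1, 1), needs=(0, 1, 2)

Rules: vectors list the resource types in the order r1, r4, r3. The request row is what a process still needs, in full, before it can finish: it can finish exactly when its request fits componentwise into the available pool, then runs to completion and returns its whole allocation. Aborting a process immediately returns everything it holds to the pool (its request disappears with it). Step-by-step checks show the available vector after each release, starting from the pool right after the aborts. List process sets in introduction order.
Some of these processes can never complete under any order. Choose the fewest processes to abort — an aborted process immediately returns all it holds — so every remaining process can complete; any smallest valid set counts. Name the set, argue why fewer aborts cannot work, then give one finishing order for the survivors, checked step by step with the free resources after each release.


Abort T_a and T_d.
Key observation: the returned (2, 3, 2) from T_a and T_d is what brings T_b — unrunnable before, under any order — into play at step 4.
No one abort is enough; case by case: T_a alone leaves T_d blocked (short on r1); T_e alone leaves T_a blocked (short on r1); T_d alone leaves T_a blocked (short on r1); T_b alone leaves T_a blocked (short on r1); T_c alone leaves T_a blocked (short on r1); T_i alone leaves T_a blocked (short on r1).
Survivors finish in the order: T_i, T_c, T_e, T_b. Walking it through (pool after the aborts first):
  pool = (3, 3, 5)
  run T_i (needs (0, 1, 2), free (3, 3, 5)); after release of (2, 1, 1) the pool is (5, 4, 6)
  run T_c (needs (1, 0, 3), free (5, 4, 6)); after release of (0, 2, 0) the pool is (5, 6, 6)
  run T_e (needs (3, 2, 4), free (5, 6, 6)); after release of (3, 1, 3) the pool is (8, 7, 9)
  run T_b (needs (8, 1, 2), free (8, 7, 9)); after release of (1, 1, 3) the pool is (9, 8, 12)


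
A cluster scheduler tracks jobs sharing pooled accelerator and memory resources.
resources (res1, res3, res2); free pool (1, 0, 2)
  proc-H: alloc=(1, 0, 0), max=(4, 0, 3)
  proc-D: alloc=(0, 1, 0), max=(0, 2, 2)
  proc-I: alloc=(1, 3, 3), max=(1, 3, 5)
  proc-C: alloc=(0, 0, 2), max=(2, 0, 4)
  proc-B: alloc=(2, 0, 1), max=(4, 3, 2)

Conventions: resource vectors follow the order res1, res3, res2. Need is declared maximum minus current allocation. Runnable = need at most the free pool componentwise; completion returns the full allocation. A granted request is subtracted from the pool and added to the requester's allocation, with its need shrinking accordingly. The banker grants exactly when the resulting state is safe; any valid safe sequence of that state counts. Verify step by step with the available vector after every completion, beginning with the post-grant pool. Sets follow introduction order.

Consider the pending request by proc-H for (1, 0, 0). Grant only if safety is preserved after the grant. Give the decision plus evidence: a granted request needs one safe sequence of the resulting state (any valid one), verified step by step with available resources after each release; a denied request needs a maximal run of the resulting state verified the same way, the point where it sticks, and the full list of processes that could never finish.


DENY: after the grant no complete ordering would exist.
Key observation: once proc-I, proc-D finish, the pool peaks at (1, 4, 5) — and every remaining process still needs more res1 than that.
Pretend the grant happened; the run proc-I, proc-D goes as far as possible. Verifying each step:
  pool = (0, 0, 2)
  run proc-I (needs (0, 0, 2), free (0, 0, 2)); after release of (1, 3, 3) the pool is (1, 3, 5)
  run proc-D (needs (0, 1, 2), free (1, 3, 5)); after release of (0, 1, 0) the pool is (1, 4, 5)
  proc-H still needs (2, 0, 3) but only (1, 4, 5) is free — short on res1
  proc-C still needs (2, 0, 2) but only (1, 4, 5) is free — short on res1
  proc-B still needs (2, 3, 1) but only (1, 4, 5) is free — short on res1
Post-grant, the permanently blocked set is proc-H, proc-C and proc-B.


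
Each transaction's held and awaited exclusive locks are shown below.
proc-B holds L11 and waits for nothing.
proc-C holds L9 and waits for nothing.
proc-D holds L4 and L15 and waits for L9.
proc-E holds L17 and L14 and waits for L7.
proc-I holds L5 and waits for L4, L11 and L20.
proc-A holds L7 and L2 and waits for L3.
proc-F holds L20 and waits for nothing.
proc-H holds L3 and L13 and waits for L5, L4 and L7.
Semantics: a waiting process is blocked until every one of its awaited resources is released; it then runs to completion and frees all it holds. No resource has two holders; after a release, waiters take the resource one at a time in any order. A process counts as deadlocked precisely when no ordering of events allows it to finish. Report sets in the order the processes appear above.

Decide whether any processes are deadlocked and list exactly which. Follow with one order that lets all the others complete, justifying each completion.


Deadlocked set: proc-E, proc-A and proc-H.
Key observation: the cycle proc-A -> proc-H -> proc-A can never break — each member waits on the next; proc-E waits into the deadlock from upstream.
The rest can finish in the order proc-F, proc-B, proc-C, proc-D, proc-I.
Verifying each step:
  run proc-F (it waits on nothing); releases L20
  run proc-B (it waits on nothing); releases L11
  run proc-C (it waits on nothing); releases L9
  proc-D: everything it awaited (L9) is free; runs, freeing L4 and L15
  proc-I: everything it awaited (L4, L11 and L20) is free; runs, freeing L5


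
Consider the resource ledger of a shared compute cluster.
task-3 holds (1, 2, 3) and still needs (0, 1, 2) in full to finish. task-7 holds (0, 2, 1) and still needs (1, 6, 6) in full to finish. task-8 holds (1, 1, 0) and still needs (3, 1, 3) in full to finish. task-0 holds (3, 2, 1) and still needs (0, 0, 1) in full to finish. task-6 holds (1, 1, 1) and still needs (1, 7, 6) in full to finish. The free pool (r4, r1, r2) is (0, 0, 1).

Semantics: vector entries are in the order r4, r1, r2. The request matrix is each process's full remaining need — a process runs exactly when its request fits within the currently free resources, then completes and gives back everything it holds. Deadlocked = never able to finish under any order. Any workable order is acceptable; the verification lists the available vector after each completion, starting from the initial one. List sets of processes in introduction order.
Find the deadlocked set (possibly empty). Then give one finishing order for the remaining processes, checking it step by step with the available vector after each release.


The deadlocked set is task-7 and task-6.
Key observation: the pool after task-0, task-3, task-8 is (5, 5, 5); every surviving request exceeds it in r1, so progress ends there.
The rest can finish in the order task-0, task-3, task-8. Walking it through:
  pool = (0, 0, 1)
  run task-0 (needs (0, 0, 1), free (0, 0, 1)); after release of (3, 2, 1) the pool is (3, 2, 2)
  run task-3 (needs (0, 1, 2), free (3, 2, 2)); after release of (1, 2, 3) the pool is (4, 4, 5)
  run task-8 (needs (3, 1, 3), free (4, 4, 5)); after release of (1, 1, 0) the pool is (5, 5, 5)
The blocked processes can never fit:
  blocked: task-7 wants (1, 6, 6), pool (5, 5, 5) — not enough r1 and r2
  blocked: task-6 wants (1, 7, 6), pool (5, 5, 5) — not enough r1 and r2


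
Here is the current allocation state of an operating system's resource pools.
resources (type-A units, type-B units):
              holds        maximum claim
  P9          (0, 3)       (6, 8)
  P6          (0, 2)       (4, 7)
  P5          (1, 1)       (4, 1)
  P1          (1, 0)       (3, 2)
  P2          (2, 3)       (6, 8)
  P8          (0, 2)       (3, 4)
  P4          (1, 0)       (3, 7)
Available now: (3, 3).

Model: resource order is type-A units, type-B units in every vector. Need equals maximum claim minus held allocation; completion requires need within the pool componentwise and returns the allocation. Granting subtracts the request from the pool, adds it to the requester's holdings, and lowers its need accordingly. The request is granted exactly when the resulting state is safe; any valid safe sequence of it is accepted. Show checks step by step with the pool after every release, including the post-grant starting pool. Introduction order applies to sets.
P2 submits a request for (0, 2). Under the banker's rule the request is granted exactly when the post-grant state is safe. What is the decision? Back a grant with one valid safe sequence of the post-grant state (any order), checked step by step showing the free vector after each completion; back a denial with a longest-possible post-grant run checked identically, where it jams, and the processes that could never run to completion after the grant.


GRANT. The post-grant state is safe; one safe sequence: P5, P1, P8, P2, P6, P4, P9.
Key observation: the grant leaves (3, 1) free — enough for P5, whose release restarts the cascade.
Verifying the post-grant state step by step:
  pool = (3, 1)
  run P5 (needs (3, 0), free (3, 1)); after release of (1, 1) the pool is (4, 2)
  run P1 (needs (2, 2), free (4, 2)); after release of (1, 0) the pool is (5, 2)
  run P8 (needs (3, 2), free (5, 2)); after release of (0, 2) the pool is (5, 4)
  run P2 (needs (4, 3), free (5, 4)); after release of (2, 5) the pool is (7, 9)
  run P6 (needs (4, 5), free (7, 9)); after release of (0, 2) the pool is (7, 11)
  run P4 (needs (2, 7), free (7, 11)); after release of (1, 0) the pool is (8, 11)
  run P9 (needs (6, 5), free (8, 11)); after release of (0, 3) the pool is (8, 14)


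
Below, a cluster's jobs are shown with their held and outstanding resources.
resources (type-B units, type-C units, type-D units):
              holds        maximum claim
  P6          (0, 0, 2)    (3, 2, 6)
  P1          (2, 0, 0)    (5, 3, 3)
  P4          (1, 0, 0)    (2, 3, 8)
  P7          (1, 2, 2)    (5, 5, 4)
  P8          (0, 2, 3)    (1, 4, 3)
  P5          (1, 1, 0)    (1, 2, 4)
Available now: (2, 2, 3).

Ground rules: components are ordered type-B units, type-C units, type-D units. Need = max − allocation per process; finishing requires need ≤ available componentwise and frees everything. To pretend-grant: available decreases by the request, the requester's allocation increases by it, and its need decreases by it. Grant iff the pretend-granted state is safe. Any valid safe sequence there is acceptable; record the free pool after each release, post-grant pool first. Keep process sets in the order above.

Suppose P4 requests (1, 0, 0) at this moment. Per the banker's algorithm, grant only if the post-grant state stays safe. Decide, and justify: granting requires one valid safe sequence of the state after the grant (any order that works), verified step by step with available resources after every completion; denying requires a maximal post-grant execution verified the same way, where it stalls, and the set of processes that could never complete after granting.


DENY. Granting would leave the state unsafe.
Key observation: after P8, P5 the pool peaks at (2, 5, 6), and each blocked process is short somewhere: P6 on type-B units; P1 on type-B units; P4 on type-D units; P7 on type-B units.
Pretend the grant happened; the run P8, P5 goes as far as possible. Step-by-step check:
  pool = (1, 2, 3)
  run P8 (needs (1, 2, 0), free (1, 2, 3)); after release of (0, 2, 3) the pool is (1, 4, 6)
  run P5 (needs (0, 1, 4), free (1, 4, 6)); after release of (1, 1, 0) the pool is (2, 5, 6)
  P6 still needs (3, 2, 4) but only (2, 5, 6) is free — short on type-B units
  P1 still needs (3, 3, 3) but only (2, 5, 6) is free — short on type-B units
  P4 still needs (0, 3, 8) but only (2, 5, 6) is free — short on type-D units
  P7 still needs (4, 3, 2) but only (2, 5, 6) is free — short on type-B units
Post-grant, the permanently blocked set is P6, P1, P4 and P7.


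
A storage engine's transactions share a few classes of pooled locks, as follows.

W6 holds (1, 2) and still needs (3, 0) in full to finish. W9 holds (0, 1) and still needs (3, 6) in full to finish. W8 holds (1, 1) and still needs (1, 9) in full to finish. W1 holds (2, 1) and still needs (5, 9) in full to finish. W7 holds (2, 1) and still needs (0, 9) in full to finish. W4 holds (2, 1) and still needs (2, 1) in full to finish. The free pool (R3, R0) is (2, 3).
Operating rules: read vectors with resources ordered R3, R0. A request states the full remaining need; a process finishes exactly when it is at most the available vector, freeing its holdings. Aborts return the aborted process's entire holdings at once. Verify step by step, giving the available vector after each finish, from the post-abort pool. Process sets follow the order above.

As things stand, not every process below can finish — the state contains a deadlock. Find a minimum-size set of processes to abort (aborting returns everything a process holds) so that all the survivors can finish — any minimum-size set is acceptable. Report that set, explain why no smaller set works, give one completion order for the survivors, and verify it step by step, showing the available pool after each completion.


The answer: abort W8 and W1.
Key observation: the returned (3, 2) from W8 and W1 is what brings W7 — unrunnable before, under any order — into play at step 4.
No one abort is enough; case by case: W6 alone leaves W8 blocked (short on R0); W9 alone leaves W8 blocked (short on R0); W8 alone leaves W1 blocked (short on R0); W1 alone leaves W8 blocked (short on R0); W7 alone leaves W8 blocked (short on R0); W4 alone leaves W8 blocked (short on R0).
Survivors finish in the order: W4, W9, W6, W7. Verifying each step (pool after the aborts first):
  pool = (5, 5)
  W4 needs (2, 1) <= (5, 5) -> finishes; pool += (2, 1) = (7, 6)
  W9 needs (3, 6) <= (7, 6) -> finishes; pool += (0, 1) = (7, 7)
  W6 needs (3, 0) <= (7, 7) -> finishes; pool += (1, 2) = (8, 9)
  W7 needs (0, 9) <= (8, 9) -> finishes; pool += (2, 1) = (10, 10)
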